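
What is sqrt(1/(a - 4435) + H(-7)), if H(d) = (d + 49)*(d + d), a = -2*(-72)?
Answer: I*sqrt(10826660719)/4291 ≈ 24.249*I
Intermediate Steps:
a = 144
H(d) = 2*d*(49 + d) (H(d) = (49 + d)*(2*d) = 2*d*(49 + d))
sqrt(1/(a - 4435) + H(-7)) = sqrt(1/(144 - 4435) + 2*(-7)*(49 - 7)) = sqrt(1/(-4291) + 2*(-7)*42) = sqrt(-1/4291 - 588) = sqrt(-2523109/4291) = I*sqrt(10826660719)/4291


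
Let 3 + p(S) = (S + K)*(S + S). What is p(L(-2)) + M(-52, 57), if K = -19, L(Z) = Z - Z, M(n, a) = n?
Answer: -55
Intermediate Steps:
L(Z) = 0
p(S) = -3 + 2*S*(-19 + S) (p(S) = -3 + (S - 19)*(S + S) = -3 + (-19 + S)*(2*S) = -3 + 2*S*(-19 + S))
p(L(-2)) + M(-52, 57) = (-3 - 38*0 + 2*0**2) - 52 = (-3 + 0 + 2*0) - 52 = (-3 + 0 + 0) - 52 = -3 - 52 = -55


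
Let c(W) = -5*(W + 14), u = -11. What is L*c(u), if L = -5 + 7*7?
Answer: -660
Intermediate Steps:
L = 44 (L = -5 + 49 = 44)
c(W) = -70 - 5*W (c(W) = -5*(14 + W) = -70 - 5*W)
L*c(u) = 44*(-70 - 5*(-11)) = 44*(-70 + 55) = 44*(-15) = -660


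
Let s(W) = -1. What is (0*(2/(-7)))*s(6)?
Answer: 0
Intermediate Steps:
(0*(2/(-7)))*s(6) = (0*(2/(-7)))*(-1) = (0*(2*(-⅐)))*(-1) = (0*(-2/7))*(-1) = 0*(-1) = 0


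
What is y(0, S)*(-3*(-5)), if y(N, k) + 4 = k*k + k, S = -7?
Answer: 570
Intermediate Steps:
y(N, k) = -4 + k + k² (y(N, k) = -4 + (k*k + k) = -4 + (k² + k) = -4 + (k + k²) = -4 + k + k²)
y(0, S)*(-3*(-5)) = (-4 - 7 + (-7)²)*(-3*(-5)) = (-4 - 7 + 49)*15 = 38*15 = 570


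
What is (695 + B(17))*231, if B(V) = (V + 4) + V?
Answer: 169323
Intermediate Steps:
B(V) = 4 + 2*V (B(V) = (4 + V) + V = 4 + 2*V)
(695 + B(17))*231 = (695 + (4 + 2*17))*231 = (695 + (4 + 34))*231 = (695 + 38)*231 = 733*231 = 169323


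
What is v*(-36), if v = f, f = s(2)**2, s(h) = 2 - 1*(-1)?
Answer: -324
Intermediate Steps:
s(h) = 3 (s(h) = 2 + 1 = 3)
f = 9 (f = 3**2 = 9)
v = 9
v*(-36) = 9*(-36) = -324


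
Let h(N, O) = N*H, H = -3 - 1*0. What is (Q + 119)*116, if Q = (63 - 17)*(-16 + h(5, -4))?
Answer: -151612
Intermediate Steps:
H = -3 (H = -3 + 0 = -3)
h(N, O) = -3*N (h(N, O) = N*(-3) = -3*N)
Q = -1426 (Q = (63 - 17)*(-16 - 3*5) = 46*(-16 - 15) = 46*(-31) = -1426)
(Q + 119)*116 = (-1426 + 119)*116 = -1307*116 = -151612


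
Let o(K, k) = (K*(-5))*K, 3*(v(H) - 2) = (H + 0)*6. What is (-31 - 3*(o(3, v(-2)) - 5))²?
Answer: 14161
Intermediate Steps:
v(H) = 2 + 2*H (v(H) = 2 + ((H + 0)*6)/3 = 2 + (H*6)/3 = 2 + (6*H)/3 = 2 + 2*H)
o(K, k) = -5*K² (o(K, k) = (-5*K)*K = -5*K²)
(-31 - 3*(o(3, v(-2)) - 5))² = (-31 - 3*(-5*3² - 5))² = (-31 - 3*(-5*9 - 5))² = (-31 - 3*(-45 - 5))² = (-31 - 3*(-50))² = (-31 + 150)² = 119² = 14161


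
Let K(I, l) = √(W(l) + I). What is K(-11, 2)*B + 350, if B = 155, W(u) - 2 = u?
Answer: 350 + 155*I*√7 ≈ 350.0 + 410.09*I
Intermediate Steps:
W(u) = 2 + u
K(I, l) = √(2 + I + l) (K(I, l) = √((2 + l) + I) = √(2 + I + l))
K(-11, 2)*B + 350 = √(2 - 11 + 2)*155 + 350 = √(-7)*155 + 350 = (I*√7)*155 + 350 = 155*I*√7 + 350 = 350 + 155*I*√7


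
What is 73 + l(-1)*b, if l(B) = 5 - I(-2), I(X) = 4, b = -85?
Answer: -12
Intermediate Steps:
l(B) = 1 (l(B) = 5 - 1*4 = 5 - 4 = 1)
73 + l(-1)*b = 73 + 1*(-85) = 73 - 85 = -12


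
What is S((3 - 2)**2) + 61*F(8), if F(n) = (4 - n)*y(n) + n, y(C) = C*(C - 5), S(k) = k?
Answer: -5367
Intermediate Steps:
y(C) = C*(-5 + C)
F(n) = n + n*(-5 + n)*(4 - n) (F(n) = (4 - n)*(n*(-5 + n)) + n = n*(-5 + n)*(4 - n) + n = n + n*(-5 + n)*(4 - n))
S((3 - 2)**2) + 61*F(8) = (3 - 2)**2 + 61*(8*(-19 - 1*8**2 + 9*8)) = 1**2 + 61*(8*(-19 - 1*64 + 72)) = 1 + 61*(8*(-19 - 64 + 72)) = 1 + 61*(8*(-11)) = 1 + 61*(-88) = 1 - 5368 = -5367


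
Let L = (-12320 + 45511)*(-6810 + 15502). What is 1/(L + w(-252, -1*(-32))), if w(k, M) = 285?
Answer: 1/288496457 ≈ 3.4662e-9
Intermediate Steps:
L = 288496172 (L = 33191*8692 = 288496172)
1/(L + w(-252, -1*(-32))) = 1/(288496172 + 285) = 1/288496457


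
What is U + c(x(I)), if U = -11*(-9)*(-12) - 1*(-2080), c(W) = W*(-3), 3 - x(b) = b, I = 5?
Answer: 898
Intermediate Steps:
x(b) = 3 - b
c(W) = -3*W
U = 892 (U = 99*(-12) + 2080 = -1188 + 2080 = 892)
U + c(x(I)) = 892 - 3*(3 - 1*5) = 892 - 3*(3 - 5) = 892 - 3*(-2) = 892 + 6 = 898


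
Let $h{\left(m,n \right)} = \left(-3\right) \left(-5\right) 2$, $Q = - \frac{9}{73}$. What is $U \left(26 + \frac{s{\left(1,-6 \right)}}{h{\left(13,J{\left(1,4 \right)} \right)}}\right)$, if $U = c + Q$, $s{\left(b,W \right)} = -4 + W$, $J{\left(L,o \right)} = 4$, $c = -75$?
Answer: $- \frac{140756}{73} \approx -1928.2$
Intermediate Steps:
$Q = - \frac{9}{73}$ ($Q = \left(-9\right) \frac{1}{73} = - \frac{9}{73} \approx -0.12329$)
$U = - \frac{5484}{73}$ ($U = -75 - \frac{9}{73} = - \frac{5484}{73} \approx -75.123$)
$h{\left(m,n \right)} = 30$ ($h{\left(m,n \right)} = 15 \cdot 2 = 30$)
$U \left(26 + \frac{s{\left(1,-6 \right)}}{h{\left(13,J{\left(1,4 \right)} \right)}}\right) = - \frac{5484 \left(26 + \frac{-4 - 6}{30}\right)}{73} = - \frac{5484 \left(26 - \frac{1}{3}\right)}{73} = \left(- \frac{5484}{73}\right) \frac{77}{3} = - \frac{140756}{73}$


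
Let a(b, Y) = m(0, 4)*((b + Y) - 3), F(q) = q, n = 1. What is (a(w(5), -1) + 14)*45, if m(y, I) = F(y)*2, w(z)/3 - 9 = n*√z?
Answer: 630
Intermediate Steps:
w(z) = 27 + 3*√z (w(z) = 27 + 3*(1*√z) = 27 + 3*√z)
m(y, I) = 2*y (m(y, I) = y*2 = 2*y)
a(b, Y) = 0 (a(b, Y) = (2*0)*((b + Y) - 3) = 0*((Y + b) - 3) = 0*(-3 + Y + b) = 0)
(a(w(5), -1) + 14)*45 = (0 + 14)*45 = 14*45 = 630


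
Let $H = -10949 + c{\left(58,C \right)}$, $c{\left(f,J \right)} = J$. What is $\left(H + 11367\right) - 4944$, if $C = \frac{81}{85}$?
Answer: $- \frac{384629}{85} \approx -4525.0$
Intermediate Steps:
$C = \frac{81}{85}$ ($C = 81 \cdot \frac{1}{85} = \frac{81}{85} \approx 0.95294$)
$H = - \frac{930584}{85}$ ($H = -10949 + \frac{81}{85} = - \frac{930584}{85} \approx -10948.0$)
$\left(H + 11367\right) - 4944 = \left(- \frac{930584}{85} + 11367\right) - 4944 = \frac{35611}{85} - 4944 = - \frac{384629}{85}$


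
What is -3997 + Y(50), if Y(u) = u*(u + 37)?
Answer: 353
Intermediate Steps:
Y(u) = u*(37 + u)
-3997 + Y(50) = -3997 + 50*(37 + 50) = -3997 + 50*87 = -3997 + 4350 = 353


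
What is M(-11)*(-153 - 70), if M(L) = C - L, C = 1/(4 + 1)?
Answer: -12488/5 ≈ -2497.6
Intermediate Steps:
C = ⅕ (C = 1/5 = ⅕ ≈ 0.20000)
M(L) = ⅕ - L
M(-11)*(-153 - 70) = (⅕ - 1*(-11))*(-153 - 70) = (⅕ + 11)*(-223) = (56/5)*(-223) = -12488/5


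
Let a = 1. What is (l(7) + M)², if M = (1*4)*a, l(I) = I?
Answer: 121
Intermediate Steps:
M = 4 (M = (1*4)*1 = 4*1 = 4)
(l(7) + M)² = (7 + 4)² = 11² = 121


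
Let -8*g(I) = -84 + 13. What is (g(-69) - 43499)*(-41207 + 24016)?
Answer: 5981109911/8 ≈ 7.4764e+8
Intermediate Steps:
g(I) = 71/8 (g(I) = -(-84 + 13)/8 = -⅛*(-71) = 71/8)
(g(-69) - 43499)*(-41207 + 24016) = (71/8 - 43499)*(-41207 + 24016) = -347921/8*(-17191) = 5981109911/8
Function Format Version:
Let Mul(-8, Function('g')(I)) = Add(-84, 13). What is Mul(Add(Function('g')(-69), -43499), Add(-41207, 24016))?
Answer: Rational(5981109911, 8) ≈ 7.4764e+8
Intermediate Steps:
Function('g')(I) = Rational(71, 8) (Function('g')(I) = Mul(Rational(-1, 8), Add(-84, 13)) = Mul(Rational(-1, 8), -71) = Rational(71, 8))
Mul(Add(Function('g')(-69), -43499), Add(-41207, 24016)) = Mul(Add(Rational(71, 8), -43499), Add(-41207, 24016)) = Mul(Rational(-347921, 8), -17191) = Rational(5981109911, 8)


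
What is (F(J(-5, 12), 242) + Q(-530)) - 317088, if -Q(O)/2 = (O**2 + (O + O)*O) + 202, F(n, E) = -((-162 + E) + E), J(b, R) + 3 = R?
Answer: -2003214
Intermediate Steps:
J(b, R) = -3 + R
F(n, E) = 162 - 2*E (F(n, E) = -(-162 + 2*E) = 162 - 2*E)
Q(O) = -404 - 6*O**2 (Q(O) = -2*((O**2 + (O + O)*O) + 202) = -2*((O**2 + (2*O)*O) + 202) = -2*((O**2 + 2*O**2) + 202) = -2*(3*O**2 + 202) = -2*(202 + 3*O**2) = -404 - 6*O**2)
(F(J(-5, 12), 242) + Q(-530)) - 317088 = ((162 - 2*242) + (-404 - 6*(-530)**2)) - 317088 = ((162 - 484) + (-404 - 6*280900)) - 317088 = (-322 + (-404 - 1685400)) - 317088 = (-322 - 1685804) - 317088 = -1686126 - 317088 = -2003214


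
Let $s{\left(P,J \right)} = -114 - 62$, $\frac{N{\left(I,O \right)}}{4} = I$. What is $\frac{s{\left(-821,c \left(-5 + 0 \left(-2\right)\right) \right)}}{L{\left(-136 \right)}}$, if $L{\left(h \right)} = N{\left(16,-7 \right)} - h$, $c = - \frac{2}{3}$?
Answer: $- \frac{22}{25} \approx -0.88$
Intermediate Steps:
$N{\left(I,O \right)} = 4 I$
$c = - \frac{2}{3}$ ($c = \left(-2\right) \frac{1}{3} = - \frac{2}{3} \approx -0.66667$)
$L{\left(h \right)} = 64 - h$ ($L{\left(h \right)} = 4 \cdot 16 - h = 64 - h$)
$s{\left(P,J \right)} = -176$ ($s{\left(P,J \right)} = -114 - 62 = -176$)
$\frac{s{\left(-821,c \left(-5 + 0 \left(-2\right)\right) \right)}}{L{\left(-136 \right)}} = - \frac{176}{64 - -136} = - \frac{176}{64 + 136} = - \frac{176}{200} = \left(-176\right) \frac{1}{200} = - \frac{22}{25}$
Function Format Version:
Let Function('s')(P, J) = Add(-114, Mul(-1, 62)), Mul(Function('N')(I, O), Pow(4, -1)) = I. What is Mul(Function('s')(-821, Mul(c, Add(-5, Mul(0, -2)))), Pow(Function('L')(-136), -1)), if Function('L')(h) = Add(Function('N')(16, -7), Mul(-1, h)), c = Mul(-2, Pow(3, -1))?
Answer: Rational(-22, 25) ≈ -0.88000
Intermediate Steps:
Function('N')(I, O) = Mul(4, I)
c = Rational(-2, 3) (c = Mul(-2, Rational(1, 3)) = Rational(-2, 3) ≈ -0.66667)
Function('L')(h) = Add(64, Mul(-1, h)) (Function('L')(h) = Add(Mul(4, 16), Mul(-1, h)) = Add(64, Mul(-1, h)))
Function('s')(P, J) = -176 (Function('s')(P, J) = Add(-114, -62) = -176)
Mul(Function('s')(-821, Mul(c, Add(-5, Mul(0, -2)))), Pow(Function('L')(-136), -1)) = Mul(-176, Pow(Add(64, Mul(-1, -136)), -1)) = Mul(-176, Pow(Add(64, 136), -1)) = Mul(-176, Pow(200, -1)) = Mul(-176, Rational(1, 200)) = Rational(-22, 25)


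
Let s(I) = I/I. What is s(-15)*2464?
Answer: 2464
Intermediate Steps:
s(I) = 1
s(-15)*2464 = 1*2464 = 2464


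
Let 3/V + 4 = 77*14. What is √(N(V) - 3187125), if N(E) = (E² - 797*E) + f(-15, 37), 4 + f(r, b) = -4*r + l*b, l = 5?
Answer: I*√408444086301/358 ≈ 1785.2*I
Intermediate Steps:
V = 1/358 (V = 3/(-4 + 77*14) = 3/(-4 + 1078) = 3/1074 = 3*(1/1074) = 1/358 ≈ 0.0027933)
f(r, b) = -4 - 4*r + 5*b (f(r, b) = -4 + (-4*r + 5*b) = -4 - 4*r + 5*b)
N(E) = 241 + E² - 797*E (N(E) = (E² - 797*E) + (-4 - 4*(-15) + 5*37) = (E² - 797*E) + (-4 + 60 + 185) = (E² - 797*E) + 241 = 241 + E² - 797*E)
√(N(V) - 3187125) = √((241 + (1/358)² - 797*1/358) - 3187125) = √((241 + 1/128164 - 797/358) - 3187125) = √(30602199/128164 - 3187125) = √(-408444086301/128164) = I*√408444086301/358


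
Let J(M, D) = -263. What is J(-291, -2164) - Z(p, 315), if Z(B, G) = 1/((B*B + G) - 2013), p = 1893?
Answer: -942000514/3581751 ≈ -263.00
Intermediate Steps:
Z(B, G) = 1/(-2013 + G + B**2) (Z(B, G) = 1/((B**2 + G) - 2013) = 1/((G + B**2) - 2013) = 1/(-2013 + G + B**2))
J(-291, -2164) - Z(p, 315) = -263 - 1/(-2013 + 315 + 1893**2) = -263 - 1/(-2013 + 315 + 3583449) = -263 - 1/3581751 = -942000514/3581751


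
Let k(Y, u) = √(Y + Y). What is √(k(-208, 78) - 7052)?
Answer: 2*√(-1763 + I*√26) ≈ 0.12144 + 83.976*I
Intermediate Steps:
k(Y, u) = √2*√Y (k(Y, u) = √(2*Y) = √2*√Y)
√(k(-208, 78) - 7052) = √(√2*√(-208) - 7052) = √(√2*(4*I*√13) - 7052) = √(4*I*√26 - 7052) = √(-7052 + 4*I*√26)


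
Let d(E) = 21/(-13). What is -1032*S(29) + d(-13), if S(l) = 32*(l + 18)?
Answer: -20177685/13 ≈ -1.5521e+6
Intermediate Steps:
d(E) = -21/13 (d(E) = 21*(-1/13) = -21/13)
S(l) = 576 + 32*l (S(l) = 32*(18 + l) = 576 + 32*l)
-1032*S(29) + d(-13) = -1032*(576 + 32*29) - 21/13 = -1032*(576 + 928) - 21/13 = -1032*1504 - 21/13 = -1552128 - 21/13 = -20177685/13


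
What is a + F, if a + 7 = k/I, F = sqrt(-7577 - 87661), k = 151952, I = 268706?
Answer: -864495/134353 + 3*I*sqrt(10582) ≈ -6.4345 + 308.61*I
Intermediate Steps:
F = 3*I*sqrt(10582) (F = sqrt(-95238) = 3*I*sqrt(10582) ≈ 308.61*I)
a = -864495/134353 (a = -7 + 151952/268706 = -7 + 151952*(1/268706) = -7 + 75976/134353 = -864495/134353 ≈ -6.4345)
a + F = -864495/134353 + 3*I*sqrt(10582)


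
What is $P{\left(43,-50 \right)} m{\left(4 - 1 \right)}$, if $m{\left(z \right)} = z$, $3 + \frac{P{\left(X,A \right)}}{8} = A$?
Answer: $-1272$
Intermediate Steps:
$P{\left(X,A \right)} = -24 + 8 A$
$P{\left(43,-50 \right)} m{\left(4 - 1 \right)} = \left(-24 + 8 \left(-50\right)\right) \left(4 - 1\right) = \left(-24 - 400\right) 3 = \left(-424\right) 3 = -1272$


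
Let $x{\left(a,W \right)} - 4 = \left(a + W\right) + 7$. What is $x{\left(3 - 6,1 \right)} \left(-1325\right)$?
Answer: $-11925$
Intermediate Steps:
$x{\left(a,W \right)} = 11 + W + a$ ($x{\left(a,W \right)} = 4 + \left(\left(a + W\right) + 7\right) = 4 + \left(\left(W + a\right) + 7\right) = 4 + \left(7 + W + a\right) = 11 + W + a$)
$x{\left(3 - 6,1 \right)} \left(-1325\right) = \left(11 + 1 + \left(3 - 6\right)\right) \left(-1325\right) = \left(11 + 1 - 3\right) \left(-1325\right) = 9 \left(-1325\right) = -11925$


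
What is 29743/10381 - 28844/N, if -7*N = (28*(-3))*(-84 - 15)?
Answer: 11955866/440451 ≈ 27.145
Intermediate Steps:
N = -1188 (N = -28*(-3)*(-84 - 15)/7 = -(-12)*(-99) = -⅐*8316 = -1188)
29743/10381 - 28844/N = 29743/10381 - 28844/(-1188) = 29743*(1/10381) - 28844*(-1/1188) = 4249/1483 + 7211/297 = 11955866/440451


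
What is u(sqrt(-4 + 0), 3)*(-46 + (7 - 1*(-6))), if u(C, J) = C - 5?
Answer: 165 - 66*I ≈ 165.0 - 66.0*I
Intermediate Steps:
u(C, J) = -5 + C
u(sqrt(-4 + 0), 3)*(-46 + (7 - 1*(-6))) = (-5 + sqrt(-4 + 0))*(-46 + (7 - 1*(-6))) = (-5 + sqrt(-4))*(-46 + (7 + 6)) = (-5 + 2*I)*(-46 + 13) = (-5 + 2*I)*(-33) = 165 - 66*I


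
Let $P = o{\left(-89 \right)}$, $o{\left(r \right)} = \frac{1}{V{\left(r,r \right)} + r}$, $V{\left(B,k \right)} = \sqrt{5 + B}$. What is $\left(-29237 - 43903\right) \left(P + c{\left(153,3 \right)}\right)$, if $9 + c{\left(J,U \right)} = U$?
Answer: $\frac{703884732}{1601} + \frac{29256 i \sqrt{21}}{1601} \approx 4.3965 \cdot 10^{5} + 83.74 i$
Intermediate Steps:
$o{\left(r \right)} = \frac{1}{r + \sqrt{5 + r}}$ ($o{\left(r \right)} = \frac{1}{\sqrt{5 + r} + r} = \frac{1}{r + \sqrt{5 + r}}$)
$c{\left(J,U \right)} = -9 + U$
$P = \frac{1}{-89 + 2 i \sqrt{21}}$ ($P = \frac{1}{-89 + \sqrt{5 - 89}} = \frac{1}{-89 + \sqrt{-84}} = \frac{1}{-89 + 2 i \sqrt{21}} \approx -0.011118 - 0.0011449 i$)
$\left(-29237 - 43903\right) \left(P + c{\left(153,3 \right)}\right) = \left(-29237 - 43903\right) \left(\left(- \frac{89}{8005} - \frac{2 i \sqrt{21}}{8005}\right) + \left(-9 + 3\right)\right) = - 73140 \left(\left(- \frac{89}{8005} - \frac{2 i \sqrt{21}}{8005}\right) - 6\right) = - 73140 \left(- \frac{48119}{8005} - \frac{2 i \sqrt{21}}{8005}\right) = \frac{703884732}{1601} + \frac{29256 i \sqrt{21}}{1601}$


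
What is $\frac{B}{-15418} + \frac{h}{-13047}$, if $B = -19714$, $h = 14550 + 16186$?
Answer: $- \frac{108339545}{100579323} \approx -1.0772$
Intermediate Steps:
$h = 30736$
$\frac{B}{-15418} + \frac{h}{-13047} = - \frac{19714}{-15418} + \frac{30736}{-13047} = \left(-19714\right) \left(- \frac{1}{15418}\right) + 30736 \left(- \frac{1}{13047}\right) = \frac{9857}{7709} - \frac{30736}{13047} = - \frac{108339545}{100579323}$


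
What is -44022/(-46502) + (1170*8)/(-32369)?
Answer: 494844699/752611619 ≈ 0.65750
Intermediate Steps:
-44022/(-46502) + (1170*8)/(-32369) = -44022*(-1/46502) + 9360*(-1/32369) = 22011/23251 - 9360/32369 = 494844699/752611619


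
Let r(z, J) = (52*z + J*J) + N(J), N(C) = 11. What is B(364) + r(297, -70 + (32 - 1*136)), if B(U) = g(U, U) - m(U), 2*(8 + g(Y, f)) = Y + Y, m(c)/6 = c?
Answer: 43903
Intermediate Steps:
m(c) = 6*c
g(Y, f) = -8 + Y (g(Y, f) = -8 + (Y + Y)/2 = -8 + (2*Y)/2 = -8 + Y)
B(U) = -8 - 5*U (B(U) = (-8 + U) - 6*U = -8 - 5*U)
r(z, J) = 11 + J² + 52*z (r(z, J) = (52*z + J*J) + 11 = (52*z + J²) + 11 = (J² + 52*z) + 11 = 11 + J² + 52*z)
B(364) + r(297, -70 + (32 - 1*136)) = (-8 - 5*364) + (11 + (-70 + (32 - 1*136))² + 52*297) = (-8 - 1820) + (11 + (-70 + (32 - 136))² + 15444) = -1828 + (11 + (-70 - 104)² + 15444) = -1828 + (11 + (-174)² + 15444) = -1828 + (11 + 30276 + 15444) = -1828 + 45731 = 43903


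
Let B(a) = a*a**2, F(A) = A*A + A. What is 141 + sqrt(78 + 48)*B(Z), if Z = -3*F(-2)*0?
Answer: 141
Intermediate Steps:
F(A) = A + A**2 (F(A) = A**2 + A = A + A**2)
Z = 0 (Z = -(-6)*(1 - 2)*0 = -(-6)*(-1)*0 = -3*2*0 = -6*0 = 0)
B(a) = a**3
141 + sqrt(78 + 48)*B(Z) = 141 + sqrt(78 + 48)*0**3 = 141 + sqrt(126)*0 = 141 + (3*sqrt(14))*0 = 141 + 0 = 141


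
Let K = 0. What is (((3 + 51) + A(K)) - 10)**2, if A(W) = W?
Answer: 1936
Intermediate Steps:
(((3 + 51) + A(K)) - 10)**2 = (((3 + 51) + 0) - 10)**2 = ((54 + 0) - 10)**2 = (54 - 10)**2 = 44**2 = 1936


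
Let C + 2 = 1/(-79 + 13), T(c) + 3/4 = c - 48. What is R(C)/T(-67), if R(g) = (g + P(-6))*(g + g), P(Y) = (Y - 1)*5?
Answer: -649838/504207 ≈ -1.2888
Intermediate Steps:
T(c) = -195/4 + c (T(c) = -¾ + (c - 48) = -¾ + (-48 + c) = -195/4 + c)
C = -133/66 (C = -2 + 1/(-79 + 13) = -2 + 1/(-66) = -2 - 1/66 = -133/66 ≈ -2.0152)
P(Y) = -5 + 5*Y (P(Y) = (-1 + Y)*5 = -5 + 5*Y)
R(g) = 2*g*(-35 + g) (R(g) = (g + (-5 + 5*(-6)))*(g + g) = (g + (-5 - 30))*(2*g) = (g - 35)*(2*g) = (-35 + g)*(2*g) = 2*g*(-35 + g))
R(C)/T(-67) = (2*(-133/66)*(-35 - 133/66))/(-195/4 - 67) = (2*(-133/66)*(-2443/66))/(-463/4) = (324919/2178)*(-4/463) = -649838/504207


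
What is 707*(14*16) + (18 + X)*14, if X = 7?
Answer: 158718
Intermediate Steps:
707*(14*16) + (18 + X)*14 = 707*(14*16) + (18 + 7)*14 = 707*224 + 25*14 = 158368 + 350 = 158718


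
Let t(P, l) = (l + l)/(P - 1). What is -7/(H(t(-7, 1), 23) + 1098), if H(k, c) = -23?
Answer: -7/1075 ≈ -0.0065116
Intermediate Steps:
t(P, l) = 2*l/(-1 + P) (t(P, l) = (2*l)/(-1 + P) = 2*l/(-1 + P))
-7/(H(t(-7, 1), 23) + 1098) = -7/(-23 + 1098) = -7/1075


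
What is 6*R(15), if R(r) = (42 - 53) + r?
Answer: 24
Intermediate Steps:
R(r) = -11 + r
6*R(15) = 6*(-11 + 15) = 6*4 = 24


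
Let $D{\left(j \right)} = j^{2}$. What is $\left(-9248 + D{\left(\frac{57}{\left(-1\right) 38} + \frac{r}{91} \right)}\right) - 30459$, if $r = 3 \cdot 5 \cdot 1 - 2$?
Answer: $- \frac{7782211}{196} \approx -39705.0$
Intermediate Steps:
$r = 13$ ($r = 3 \cdot 5 - 2 = 15 - 2 = 13$)
$\left(-9248 + D{\left(\frac{57}{\left(-1\right) 38} + \frac{r}{91} \right)}\right) - 30459 = \left(-9248 + \left(\frac{57}{\left(-1\right) 38} + \frac{13}{91}\right)^{2}\right) - 30459 = \left(-9248 + \left(\frac{57}{-38} + 13 \cdot \frac{1}{91}\right)^{2}\right) - 30459 = \left(-9248 + \left(57 \left(- \frac{1}{38}\right) + \frac{1}{7}\right)^{2}\right) - 30459 = \left(-9248 + \left(- \frac{3}{2} + \frac{1}{7}\right)^{2}\right) - 30459 = \left(-9248 + \left(- \frac{19}{14}\right)^{2}\right) - 30459 = \left(-9248 + \frac{361}{196}\right) - 30459 = - \frac{1812247}{196} - 30459 = - \frac{7782211}{196}$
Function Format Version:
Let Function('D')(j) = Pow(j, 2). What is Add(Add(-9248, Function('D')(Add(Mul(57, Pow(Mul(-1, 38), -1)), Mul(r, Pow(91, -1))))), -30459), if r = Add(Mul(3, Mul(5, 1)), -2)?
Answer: Rational(-7782211, 196) ≈ -39705.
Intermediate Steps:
r = 13 (r = Add(Mul(3, 5), -2) = Add(15, -2) = 13)
Add(Add(-9248, Function('D')(Add(Mul(57, Pow(Mul(-1, 38), -1)), Mul(r, Pow(91, -1))))), -30459) = Add(Add(-9248, Pow(Add(Mul(57, Pow(Mul(-1, 38), -1)), Mul(13, Pow(91, -1))), 2)), -30459) = Add(Add(-9248, Pow(Add(Mul(57, Pow(-38, -1)), Mul(13, Rational(1, 91))), 2)), -30459) = Add(Add(-9248, Pow(Add(Mul(57, Rational(-1, 38)), Rational(1, 7)), 2)), -30459) = Add(Add(-9248, Pow(Add(Rational(-3, 2), Rational(1, 7)), 2)), -30459) = Add(Add(-9248, Pow(Rational(-19, 14), 2)), -30459) = Add(Add(-9248, Rational(361, 196)), -30459) = Add(Rational(-1812247, 196), -30459) = Rational(-7782211, 196)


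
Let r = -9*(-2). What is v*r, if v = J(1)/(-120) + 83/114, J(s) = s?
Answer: 4923/380 ≈ 12.955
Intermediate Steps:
r = 18
v = 547/760 (v = 1/(-120) + 83/114 = 1*(-1/120) + 83*(1/114) = -1/120 + 83/114 = 547/760 ≈ 0.71974)
v*r = (547/760)*18 = 4923/380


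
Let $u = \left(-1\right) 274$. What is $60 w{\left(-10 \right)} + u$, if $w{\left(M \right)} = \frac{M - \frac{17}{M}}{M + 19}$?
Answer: $- \frac{988}{3} \approx -329.33$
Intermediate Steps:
$w{\left(M \right)} = \frac{M - \frac{17}{M}}{19 + M}$
$u = -274$
$60 w{\left(-10 \right)} + u = 60 \frac{-17 + \left(-10\right)^{2}}{\left(-10\right) \left(19 - 10\right)} - 274 = 60 \left(- \frac{-17 + 100}{10 \cdot 9}\right) - 274 = 60 \left(\left(- \frac{1}{10}\right) \frac{1}{9} \cdot 83\right) - 274 = 60 \left(- \frac{83}{90}\right) - 274 = - \frac{166}{3} - 274 = - \frac{988}{3}$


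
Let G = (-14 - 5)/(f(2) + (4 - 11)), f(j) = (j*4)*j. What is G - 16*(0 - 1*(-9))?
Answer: -1315/9 ≈ -146.11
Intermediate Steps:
f(j) = 4*j² (f(j) = (4*j)*j = 4*j²)
G = -19/9 (G = (-14 - 5)/(4*2² + (4 - 11)) = -19/(4*4 - 7) = -19/(16 - 7) = -19/9 ≈ -2.1111)
G - 16*(0 - 1*(-9)) = -19/9 - 16*(0 - 1*(-9)) = -19/9 - 16*(0 + 9) = -19/9 - 16*9 = -19/9 - 144 = -1315/9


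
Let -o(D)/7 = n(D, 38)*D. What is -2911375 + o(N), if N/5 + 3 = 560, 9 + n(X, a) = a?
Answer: -3476730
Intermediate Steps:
n(X, a) = -9 + a
N = 2785 (N = -15 + 5*560 = -15 + 2800 = 2785)
o(D) = -203*D (o(D) = -7*(-9 + 38)*D = -203*D)
-2911375 + o(N) = -2911375 - 203*2785 = -2911375 - 565355 = -3476730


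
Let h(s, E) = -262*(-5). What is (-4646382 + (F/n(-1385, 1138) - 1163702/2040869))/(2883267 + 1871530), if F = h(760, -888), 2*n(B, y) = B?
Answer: -2626697376871176/2687985230210261 ≈ -0.97720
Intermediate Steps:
n(B, y) = B/2
h(s, E) = 1310
F = 1310
(-4646382 + (F/n(-1385, 1138) - 1163702/2040869))/(2883267 + 1871530) = (-4646382 + (1310/(((½)*(-1385))) - 1163702/2040869))/(2883267 + 1871530) = (-4646382 + (1310/(-1385/2) - 1163702*1/2040869))/4754797 = (-4646382 + (1310*(-2/1385) - 1163702/2040869))*(1/4754797) = (-4646382 + (-524/277 - 1163702/2040869))*(1/4754797) = (-4646382 - 1391760810/565320713)*(1/4754797) = -2626697376871176/565320713*1/4754797 = -2626697376871176/2687985230210261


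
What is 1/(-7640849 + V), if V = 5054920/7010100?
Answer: -350505/2678155525999 ≈ -1.3088e-7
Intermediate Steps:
V = 252746/350505 (V = 5054920*(1/7010100) = 252746/350505 ≈ 0.72109)
1/(-7640849 + V) = 1/(-7640849 + 252746/350505) = 1/(-2678155525999/350505) = -350505/2678155525999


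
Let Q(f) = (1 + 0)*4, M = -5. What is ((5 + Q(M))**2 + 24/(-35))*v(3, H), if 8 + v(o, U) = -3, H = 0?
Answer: -30921/35 ≈ -883.46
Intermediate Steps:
v(o, U) = -11 (v(o, U) = -8 - 3 = -11)
Q(f) = 4 (Q(f) = 1*4 = 4)
((5 + Q(M))**2 + 24/(-35))*v(3, H) = ((5 + 4)**2 + 24/(-35))*(-11) = (9**2 + 24*(-1/35))*(-11) = (81 - 24/35)*(-11) = (2811/35)*(-11) = -30921/35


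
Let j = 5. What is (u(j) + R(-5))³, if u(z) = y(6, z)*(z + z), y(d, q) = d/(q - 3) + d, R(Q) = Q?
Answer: 614125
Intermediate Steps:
y(d, q) = d + d/(-3 + q) (y(d, q) = d/(-3 + q) + d = d + d/(-3 + q))
u(z) = 12*z*(-2 + z)/(-3 + z) (u(z) = (6*(-2 + z)/(-3 + z))*(z + z) = (6*(-2 + z)/(-3 + z))*(2*z) = 12*z*(-2 + z)/(-3 + z))
(u(j) + R(-5))³ = (12*5*(-2 + 5)/(-3 + 5) - 5)³ = (12*5*3/2 - 5)³ = (12*5*(½)*3 - 5)³ = (90 - 5)³ = 85³ = 614125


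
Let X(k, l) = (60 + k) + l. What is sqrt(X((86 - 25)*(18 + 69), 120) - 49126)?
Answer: 17*I*sqrt(151) ≈ 208.9*I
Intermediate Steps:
X(k, l) = 60 + k + l
sqrt(X((86 - 25)*(18 + 69), 120) - 49126) = sqrt((60 + (86 - 25)*(18 + 69) + 120) - 49126) = sqrt((60 + 61*87 + 120) - 49126) = sqrt((60 + 5307 + 120) - 49126) = sqrt(5487 - 49126) = sqrt(-43639) = 17*I*sqrt(151)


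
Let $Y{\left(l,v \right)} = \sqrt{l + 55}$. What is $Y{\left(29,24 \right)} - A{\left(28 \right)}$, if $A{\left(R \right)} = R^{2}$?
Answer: $-784 + 2 \sqrt{21} \approx -774.83$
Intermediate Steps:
$Y{\left(l,v \right)} = \sqrt{55 + l}$
$Y{\left(29,24 \right)} - A{\left(28 \right)} = \sqrt{55 + 29} - 28^{2} = \sqrt{84} - 784 = 2 \sqrt{21} - 784 = -784 + 2 \sqrt{21}$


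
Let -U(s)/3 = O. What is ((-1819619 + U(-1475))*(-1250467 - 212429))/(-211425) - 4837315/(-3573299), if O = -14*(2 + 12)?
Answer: -3169579207357094383/251828247025 ≈ -1.2586e+7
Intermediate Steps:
O = -196 (O = -14*14 = -196)
U(s) = 588 (U(s) = -3*(-196) = 588)
((-1819619 + U(-1475))*(-1250467 - 212429))/(-211425) - 4837315/(-3573299) = ((-1819619 + 588)*(-1250467 - 212429))/(-211425) - 4837315/(-3573299) = -1819031*(-1462896)*(-1/211425) - 4837315*(-1/3573299) = 2661053173776*(-1/211425) + 4837315/3573299 = -887017724592/70475 + 4837315/3573299 = -3169579207357094383/251828247025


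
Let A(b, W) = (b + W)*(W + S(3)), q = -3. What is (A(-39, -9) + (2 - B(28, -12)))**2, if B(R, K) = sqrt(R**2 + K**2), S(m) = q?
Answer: 335012 - 4624*sqrt(58) ≈ 2.9980e+5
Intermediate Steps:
S(m) = -3
A(b, W) = (-3 + W)*(W + b) (A(b, W) = (b + W)*(W - 3) = (W + b)*(-3 + W) = (-3 + W)*(W + b))
B(R, K) = sqrt(K**2 + R**2)
(A(-39, -9) + (2 - B(28, -12)))**2 = (((-9)**2 - 3*(-9) - 3*(-39) - 9*(-39)) + (2 - sqrt((-12)**2 + 28**2)))**2 = ((81 + 27 + 117 + 351) + (2 - sqrt(144 + 784)))**2 = (576 + (2 - sqrt(928)))**2 = (576 + (2 - 4*sqrt(58)))**2 = (578 - 4*sqrt(58))**2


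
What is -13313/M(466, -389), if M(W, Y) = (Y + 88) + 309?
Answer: -13313/8 ≈ -1664.1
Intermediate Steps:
M(W, Y) = 397 + Y (M(W, Y) = (88 + Y) + 309 = 397 + Y)
-13313/M(466, -389) = -13313/(397 - 389) = -13313/8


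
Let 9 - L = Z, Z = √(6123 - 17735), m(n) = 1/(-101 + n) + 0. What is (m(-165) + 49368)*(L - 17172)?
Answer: -225382576581/266 - 13131887*I*√2903/133 ≈ -8.473e+8 - 5.3198e+6*I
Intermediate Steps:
m(n) = 1/(-101 + n)
Z = 2*I*√2903 (Z = √(-11612) = 2*I*√2903 ≈ 107.76*I)
L = 9 - 2*I*√2903 ≈ 9.0 - 107.76*I
(m(-165) + 49368)*(L - 17172) = (1/(-101 - 165) + 49368)*((9 - 2*I*√2903) - 17172) = (1/(-266) + 49368)*(-17163 - 2*I*√2903) = (-1/266 + 49368)*(-17163 - 2*I*√2903) = 13131887*(-17163 - 2*I*√2903)/266 = -225382576581/266 - 13131887*I*√2903/133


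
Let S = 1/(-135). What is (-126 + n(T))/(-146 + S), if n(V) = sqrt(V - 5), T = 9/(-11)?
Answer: 17010/19711 - 1080*I*sqrt(11)/216821 ≈ 0.86297 - 0.01652*I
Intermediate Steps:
T = -9/11 (T = 9*(-1/11) = -9/11 ≈ -0.81818)
S = -1/135 ≈ -0.0074074
n(V) = sqrt(-5 + V)
(-126 + n(T))/(-146 + S) = (-126 + sqrt(-5 - 9/11))/(-146 - 1/135) = (-126 + sqrt(-64/11))/(-19711/135) = (-126 + 8*I*sqrt(11)/11)*(-135/19711) = 17010/19711 - 1080*I*sqrt(11)/216821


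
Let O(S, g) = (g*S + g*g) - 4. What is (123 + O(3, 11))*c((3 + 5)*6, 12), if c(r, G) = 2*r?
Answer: 26208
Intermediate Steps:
O(S, g) = -4 + g**2 + S*g (O(S, g) = (S*g + g**2) - 4 = (g**2 + S*g) - 4 = -4 + g**2 + S*g)
(123 + O(3, 11))*c((3 + 5)*6, 12) = (123 + (-4 + 11**2 + 3*11))*(2*((3 + 5)*6)) = (123 + (-4 + 121 + 33))*(2*(8*6)) = (123 + 150)*(2*48) = 273*96 = 26208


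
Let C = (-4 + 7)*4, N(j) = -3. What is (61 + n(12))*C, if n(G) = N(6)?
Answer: 696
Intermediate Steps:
C = 12 (C = 3*4 = 12)
n(G) = -3
(61 + n(12))*C = (61 - 3)*12 = 58*12 = 696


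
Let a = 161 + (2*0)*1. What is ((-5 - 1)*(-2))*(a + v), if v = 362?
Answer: 6276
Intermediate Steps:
a = 161 (a = 161 + 0*1 = 161 + 0 = 161)
((-5 - 1)*(-2))*(a + v) = ((-5 - 1)*(-2))*(161 + 362) = -6*(-2)*523 = 12*523 = 6276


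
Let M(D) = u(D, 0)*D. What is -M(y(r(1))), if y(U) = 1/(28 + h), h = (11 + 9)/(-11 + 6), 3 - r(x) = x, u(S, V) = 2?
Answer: -1/12 ≈ -0.083333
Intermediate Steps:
r(x) = 3 - x
h = -4 (h = 20/(-5) = 20*(-⅕) = -4)
y(U) = 1/24 (y(U) = 1/(28 - 4) = 1/24)
M(D) = 2*D
-M(y(r(1))) = -2/24 = -1*1/12 = -1/12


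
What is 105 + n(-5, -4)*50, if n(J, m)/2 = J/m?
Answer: 230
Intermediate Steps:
n(J, m) = 2*J/m (n(J, m) = 2*(J/m) = 2*J/m)
105 + n(-5, -4)*50 = 105 + (2*(-5)/(-4))*50 = 105 + (2*(-5)*(-¼))*50 = 105 + (5/2)*50 = 105 + 125 = 230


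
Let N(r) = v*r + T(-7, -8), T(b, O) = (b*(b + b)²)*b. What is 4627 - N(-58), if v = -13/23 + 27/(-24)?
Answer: -466903/92 ≈ -5075.0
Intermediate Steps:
T(b, O) = 4*b⁴ (T(b, O) = (b*(2*b)²)*b = (b*(4*b²))*b = (4*b³)*b = 4*b⁴)
v = -311/184 (v = -13*1/23 + 27*(-1/24) = -13/23 - 9/8 = -311/184 ≈ -1.6902)
N(r) = 9604 - 311*r/184 (N(r) = -311*r/184 + 4*(-7)⁴ = -311*r/184 + 4*2401 = -311*r/184 + 9604 = 9604 - 311*r/184)
4627 - N(-58) = 4627 - (9604 - 311/184*(-58)) = 4627 - (9604 + 9019/92) = 4627 - 1*892587/92 = 4627 - 892587/92 = -466903/92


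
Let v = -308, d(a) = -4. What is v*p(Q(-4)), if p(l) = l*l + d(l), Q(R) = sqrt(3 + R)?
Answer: 1540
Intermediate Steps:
p(l) = -4 + l**2 (p(l) = l*l - 4 = l**2 - 4 = -4 + l**2)
v*p(Q(-4)) = -308*(-4 + (sqrt(3 - 4))**2) = -308*(-4 + (sqrt(-1))**2) = -308*(-4 + I**2) = -308*(-4 - 1) = -308*(-5) = 1540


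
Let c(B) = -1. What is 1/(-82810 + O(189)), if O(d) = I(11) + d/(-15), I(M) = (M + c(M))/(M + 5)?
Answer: -40/3312879 ≈ -1.2074e-5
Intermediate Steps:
I(M) = (-1 + M)/(5 + M) (I(M) = (M - 1)/(M + 5) = (-1 + M)/(5 + M))
O(d) = 5/8 - d/15 (O(d) = (-1 + 11)/(5 + 11) + d/(-15) = 10/16 + d*(-1/15) = (1/16)*10 - d/15 = 5/8 - d/15)
1/(-82810 + O(189)) = 1/(-82810 + (5/8 - 1/15*189)) = 1/(-82810 + (5/8 - 63/5)) = 1/(-82810 - 479/40) = 1/(-3312879/40) = -40/3312879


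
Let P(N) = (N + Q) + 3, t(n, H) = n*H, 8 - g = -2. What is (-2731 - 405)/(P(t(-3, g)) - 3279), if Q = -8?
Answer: 1568/1657 ≈ 0.94629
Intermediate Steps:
g = 10 (g = 8 - 1*(-2) = 8 + 2 = 10)
t(n, H) = H*n
P(N) = -5 + N (P(N) = (N - 8) + 3 = (-8 + N) + 3 = -5 + N)
(-2731 - 405)/(P(t(-3, g)) - 3279) = (-2731 - 405)/((-5 + 10*(-3)) - 3279) = -3136/((-5 - 30) - 3279) = -3136/(-35 - 3279) = -3136/(-3314) = -3136*(-1/3314) = 1568/1657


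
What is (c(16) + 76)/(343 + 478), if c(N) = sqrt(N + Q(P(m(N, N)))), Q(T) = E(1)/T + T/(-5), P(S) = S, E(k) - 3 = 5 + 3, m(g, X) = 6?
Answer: 76/821 + sqrt(14970)/24630 ≈ 0.097538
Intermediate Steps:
E(k) = 11 (E(k) = 3 + (5 + 3) = 3 + 8 = 11)
Q(T) = 11/T - T/5 (Q(T) = 11/T + T/(-5) = 11/T + T*(-1/5) = 11/T - T/5)
c(N) = sqrt(19/30 + N) (c(N) = sqrt(N + (11/6 - 1/5*6)) = sqrt(N + (11*(1/6) - 6/5)) = sqrt(N + (11/6 - 6/5)) = sqrt(N + 19/30) = sqrt(19/30 + N))
(c(16) + 76)/(343 + 478) = (sqrt(570 + 900*16)/30 + 76)/(343 + 478) = (sqrt(570 + 14400)/30 + 76)/821 = (sqrt(14970)/30 + 76)*(1/821) = (76 + sqrt(14970)/30)*(1/821) = 76/821 + sqrt(14970)/24630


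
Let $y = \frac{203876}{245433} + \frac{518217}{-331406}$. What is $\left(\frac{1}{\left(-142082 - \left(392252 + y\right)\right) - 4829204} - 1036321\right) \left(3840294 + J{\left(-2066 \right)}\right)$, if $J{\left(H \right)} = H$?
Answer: $- \frac{1735280527925209553068632946516}{436259226869064019} \approx -3.9776 \cdot 10^{12}$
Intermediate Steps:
$y = - \frac{59621823305}{81337968798}$ ($y = 203876 \cdot \frac{1}{245433} + 518217 \left(- \frac{1}{331406}\right) = \frac{203876}{245433} - \frac{518217}{331406} = - \frac{59621823305}{81337968798} \approx -0.73301$)
$\left(\frac{1}{\left(-142082 - \left(392252 + y\right)\right) - 4829204} - 1036321\right) \left(3840294 + J{\left(-2066 \right)}\right) = \left(\frac{1}{\left(-142082 - \left(392252 - \frac{59621823305}{81337968798}\right)\right) - 4829204} - 1036321\right) \left(3840294 - 2066\right) = \left(\frac{1}{\left(-142082 - \frac{31904921315129791}{81337968798}\right) - 4829204} - 1036321\right) 3838228 = \left(\frac{1}{- \frac{43461582597887227}{81337968798} - 4829204} - 1036321\right) 3838228 = \left(\frac{1}{- \frac{436259226869064019}{81337968798}} - 1036321\right) 3838228 = \left(- \frac{81337968798}{436259226869064019} - 1036321\right) 3838228 = \left(- \frac{452104598248256631202897}{436259226869064019}\right) 3838228 = - \frac{1735280527925209553068632946516}{436259226869064019}$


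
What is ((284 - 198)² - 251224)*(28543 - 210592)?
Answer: 44388643572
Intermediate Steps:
((284 - 198)² - 251224)*(28543 - 210592) = (86² - 251224)*(-182049) = (7396 - 251224)*(-182049) = -243828*(-182049) = 44388643572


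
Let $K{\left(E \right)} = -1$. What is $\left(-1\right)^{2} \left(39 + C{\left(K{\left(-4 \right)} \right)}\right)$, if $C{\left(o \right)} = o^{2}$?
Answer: $40$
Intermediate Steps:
$\left(-1\right)^{2} \left(39 + C{\left(K{\left(-4 \right)} \right)}\right) = \left(-1\right)^{2} \left(39 + \left(-1\right)^{2}\right) = 1 \left(39 + 1\right) = 1 \cdot 40 = 40$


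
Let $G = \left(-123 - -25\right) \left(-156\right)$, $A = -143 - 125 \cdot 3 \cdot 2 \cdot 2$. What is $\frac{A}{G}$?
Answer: $- \frac{1643}{15288} \approx -0.10747$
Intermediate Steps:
$A = -1643$ ($A = -143 - 125 \cdot 6 \cdot 2 = -143 - 1500 = -1643$)
$G = 15288$ ($G = \left(-123 + 25\right) \left(-156\right) = \left(-98\right) \left(-156\right) = 15288$)
$\frac{A}{G} = - \frac{1643}{15288}$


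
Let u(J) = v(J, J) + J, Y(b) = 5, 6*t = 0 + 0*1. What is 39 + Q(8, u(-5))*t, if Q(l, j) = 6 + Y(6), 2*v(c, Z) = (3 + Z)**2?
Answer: 39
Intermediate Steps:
t = 0 (t = (0 + 0*1)/6 = (0 + 0)/6 = (1/6)*0 = 0)
v(c, Z) = (3 + Z)**2/2
u(J) = J + (3 + J)**2/2 (u(J) = (3 + J)**2/2 + J = J + (3 + J)**2/2)
Q(l, j) = 11 (Q(l, j) = 6 + 5 = 11)
39 + Q(8, u(-5))*t = 39 + 11*0 = 39 + 0 = 39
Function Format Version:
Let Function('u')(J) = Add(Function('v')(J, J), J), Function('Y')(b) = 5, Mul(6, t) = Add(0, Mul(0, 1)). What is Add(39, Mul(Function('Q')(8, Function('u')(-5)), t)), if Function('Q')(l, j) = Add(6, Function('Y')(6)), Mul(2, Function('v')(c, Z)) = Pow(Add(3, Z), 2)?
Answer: 39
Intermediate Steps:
t = 0 (t = Mul(Rational(1, 6), Add(0, Mul(0, 1))) = Mul(Rational(1, 6), Add(0, 0)) = Mul(Rational(1, 6), 0) = 0)
Function('v')(c, Z) = Mul(Rational(1, 2), Pow(Add(3, Z), 2))
Function('u')(J) = Add(J, Mul(Rational(1, 2), Pow(Add(3, J), 2))) (Function('u')(J) = Add(Mul(Rational(1, 2), Pow(Add(3, J), 2)), J) = Add(J, Mul(Rational(1, 2), Pow(Add(3, J), 2))))
Function('Q')(l, j) = 11 (Function('Q')(l, j) = Add(6, 5) = 11)
Add(39, Mul(Function('Q')(8, Function('u')(-5)), t)) = Add(39, Mul(11, 0)) = Add(39, 0) = 39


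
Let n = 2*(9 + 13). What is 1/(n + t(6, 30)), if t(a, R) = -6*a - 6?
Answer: 1/2 ≈ 0.50000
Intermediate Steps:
t(a, R) = -6 - 6*a
n = 44 (n = 2*22 = 44)
1/(n + t(6, 30)) = 1/(44 + (-6 - 6*6)) = 1/(44 + (-6 - 36)) = 1/(44 - 42) = 1/2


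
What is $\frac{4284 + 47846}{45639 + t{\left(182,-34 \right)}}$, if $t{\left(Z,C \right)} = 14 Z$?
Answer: $\frac{52130}{48187} \approx 1.0818$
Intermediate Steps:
$\frac{4284 + 47846}{45639 + t{\left(182,-34 \right)}} = \frac{4284 + 47846}{45639 + 14 \cdot 182} = \frac{52130}{45639 + 2548} = \frac{52130}{48187}$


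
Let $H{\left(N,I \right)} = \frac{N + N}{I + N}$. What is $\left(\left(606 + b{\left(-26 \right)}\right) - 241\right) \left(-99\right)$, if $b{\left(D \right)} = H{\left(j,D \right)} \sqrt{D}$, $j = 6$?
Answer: $-36135 + \frac{297 i \sqrt{26}}{5} \approx -36135.0 + 302.88 i$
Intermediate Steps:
$H{\left(N,I \right)} = \frac{2 N}{I + N}$
$b{\left(D \right)} = \frac{12 \sqrt{D}}{6 + D}$ ($b{\left(D \right)} = 2 \cdot 6 \frac{1}{D + 6} \sqrt{D} = 2 \cdot 6 \frac{1}{6 + D} \sqrt{D} = \frac{12}{6 + D} \sqrt{D} = \frac{12 \sqrt{D}}{6 + D}$)
$\left(\left(606 + b{\left(-26 \right)}\right) - 241\right) \left(-99\right) = \left(\left(606 + \frac{12 \sqrt{-26}}{6 - 26}\right) - 241\right) \left(-99\right) = \left(\left(606 + \frac{12 i \sqrt{26}}{-20}\right) - 241\right) \left(-99\right) = \left(\left(606 + 12 i \sqrt{26} \left(- \frac{1}{20}\right)\right) - 241\right) \left(-99\right) = \left(\left(606 - \frac{3 i \sqrt{26}}{5}\right) - 241\right) \left(-99\right) = \left(365 - \frac{3 i \sqrt{26}}{5}\right) \left(-99\right) = -36135 + \frac{297 i \sqrt{26}}{5}$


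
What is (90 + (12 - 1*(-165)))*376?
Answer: 100392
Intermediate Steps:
(90 + (12 - 1*(-165)))*376 = (90 + (12 + 165))*376 = (90 + 177)*376 = 267*376 = 100392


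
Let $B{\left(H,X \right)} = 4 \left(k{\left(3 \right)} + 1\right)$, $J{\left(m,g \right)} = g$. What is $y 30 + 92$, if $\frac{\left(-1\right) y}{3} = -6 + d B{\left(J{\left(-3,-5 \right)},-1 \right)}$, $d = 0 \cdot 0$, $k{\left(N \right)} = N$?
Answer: $632$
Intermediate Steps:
$B{\left(H,X \right)} = 16$ ($B{\left(H,X \right)} = 4 \left(3 + 1\right) = 4 \cdot 4 = 16$)
$d = 0$
$y = 18$ ($y = - 3 \left(-6 + 0 \cdot 16\right) = - 3 \left(-6 + 0\right) = \left(-3\right) \left(-6\right) = 18$)
$y 30 + 92 = 18 \cdot 30 + 92 = 540 + 92 = 632$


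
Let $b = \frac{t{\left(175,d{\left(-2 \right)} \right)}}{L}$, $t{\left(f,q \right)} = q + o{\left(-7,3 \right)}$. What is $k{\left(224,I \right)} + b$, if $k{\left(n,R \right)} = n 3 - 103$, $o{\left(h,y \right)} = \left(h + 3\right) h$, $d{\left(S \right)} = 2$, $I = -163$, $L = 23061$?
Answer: $\frac{4373913}{7687} \approx 569.0$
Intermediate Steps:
$o{\left(h,y \right)} = h \left(3 + h\right)$ ($o{\left(h,y \right)} = \left(3 + h\right) h = h \left(3 + h\right)$)
$t{\left(f,q \right)} = 28 + q$ ($t{\left(f,q \right)} = q - 7 \left(3 - 7\right) = q - -28 = q + 28 = 28 + q$)
$k{\left(n,R \right)} = -103 + 3 n$ ($k{\left(n,R \right)} = 3 n - 103 = -103 + 3 n$)
$b = \frac{10}{7687}$ ($b = \frac{28 + 2}{23061} = 30 \cdot \frac{1}{23061} = \frac{10}{7687} \approx 0.0013009$)
$k{\left(224,I \right)} + b = \left(-103 + 3 \cdot 224\right) + \frac{10}{7687} = \left(-103 + 672\right) + \frac{10}{7687} = 569 + \frac{10}{7687} = \frac{4373913}{7687}$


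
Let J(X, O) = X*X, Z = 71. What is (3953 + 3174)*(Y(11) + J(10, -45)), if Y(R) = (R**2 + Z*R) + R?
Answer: 7219651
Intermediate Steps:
J(X, O) = X**2
Y(R) = R**2 + 72*R (Y(R) = (R**2 + 71*R) + R = R**2 + 72*R)
(3953 + 3174)*(Y(11) + J(10, -45)) = (3953 + 3174)*(11*(72 + 11) + 10**2) = 7127*(11*83 + 100) = 7127*(913 + 100) = 7127*1013 = 7219651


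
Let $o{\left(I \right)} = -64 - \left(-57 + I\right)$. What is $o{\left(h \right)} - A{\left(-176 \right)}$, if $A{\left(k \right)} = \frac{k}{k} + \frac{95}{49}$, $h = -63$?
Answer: $\frac{2600}{49} \approx 53.061$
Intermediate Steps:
$A{\left(k \right)} = \frac{144}{49}$ ($A{\left(k \right)} = 1 + 95 \cdot \frac{1}{49} = 1 + \frac{95}{49} = \frac{144}{49}$)
$o{\left(I \right)} = -7 - I$
$o{\left(h \right)} - A{\left(-176 \right)} = \left(-7 - -63\right) - \frac{144}{49} = \left(-7 + 63\right) - \frac{144}{49} = 56 - \frac{144}{49} = \frac{2600}{49}$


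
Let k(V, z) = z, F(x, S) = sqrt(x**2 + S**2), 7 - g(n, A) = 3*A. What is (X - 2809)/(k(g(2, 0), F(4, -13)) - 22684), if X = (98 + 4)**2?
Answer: -172284980/514563671 - 7595*sqrt(185)/514563671 ≈ -0.33502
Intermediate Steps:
g(n, A) = 7 - 3*A
X = 10404 (X = 102**2 = 10404)
F(x, S) = sqrt(S**2 + x**2)
(X - 2809)/(k(g(2, 0), F(4, -13)) - 22684) = (10404 - 2809)/(sqrt((-13)**2 + 4**2) - 22684) = 7595/(sqrt(169 + 16) - 22684) = 7595/(sqrt(185) - 22684) = 7595/(-22684 + sqrt(185))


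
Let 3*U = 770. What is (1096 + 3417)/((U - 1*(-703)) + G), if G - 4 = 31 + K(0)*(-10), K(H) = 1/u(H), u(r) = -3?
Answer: 4513/998 ≈ 4.5220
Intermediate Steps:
U = 770/3 (U = (⅓)*770 = 770/3 ≈ 256.67)
K(H) = -⅓ (K(H) = 1/(-3) = -⅓)
G = 115/3 (G = 4 + (31 - ⅓*(-10)) = 4 + (31 + 10/3) = 4 + 103/3 = 115/3 ≈ 38.333)
(1096 + 3417)/((U - 1*(-703)) + G) = (1096 + 3417)/((770/3 - 1*(-703)) + 115/3) = 4513/((770/3 + 703) + 115/3) = 4513/(2879/3 + 115/3) = 4513/998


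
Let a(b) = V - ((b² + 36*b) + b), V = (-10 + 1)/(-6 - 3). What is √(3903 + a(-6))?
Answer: √4090 ≈ 63.953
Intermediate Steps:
V = 1 (V = -9/(-9) = -9*(-⅑) = 1)
a(b) = 1 - b² - 37*b (a(b) = 1 - ((b² + 36*b) + b) = 1 - (b² + 37*b) = 1 + (-b² - 37*b) = 1 - b² - 37*b)
√(3903 + a(-6)) = √(3903 + (1 - 1*(-6)² - 37*(-6))) = √(3903 + (1 - 1*36 + 222)) = √(3903 + (1 - 36 + 222)) = √(3903 + 187) = √4090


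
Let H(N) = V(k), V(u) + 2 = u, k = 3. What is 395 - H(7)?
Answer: 394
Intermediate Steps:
V(u) = -2 + u
H(N) = 1 (H(N) = -2 + 3 = 1)
395 - H(7) = 395 - 1*1 = 395 - 1 = 394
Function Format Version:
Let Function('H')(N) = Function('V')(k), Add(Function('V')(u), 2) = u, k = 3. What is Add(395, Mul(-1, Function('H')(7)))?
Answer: 394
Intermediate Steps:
Function('V')(u) = Add(-2, u)
Function('H')(N) = 1 (Function('H')(N) = Add(-2, 3) = 1)
Add(395, Mul(-1, Function('H')(7))) = Add(395, Mul(-1, 1)) = Add(395, -1) = 394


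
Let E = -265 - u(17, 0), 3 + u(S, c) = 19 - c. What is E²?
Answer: 78961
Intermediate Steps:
u(S, c) = 16 - c (u(S, c) = -3 + (19 - c) = 16 - c)
E = -281 (E = -265 - (16 - 1*0) = -265 - (16 + 0) = -265 - 1*16 = -265 - 16 = -281)
E² = (-281)² = 78961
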